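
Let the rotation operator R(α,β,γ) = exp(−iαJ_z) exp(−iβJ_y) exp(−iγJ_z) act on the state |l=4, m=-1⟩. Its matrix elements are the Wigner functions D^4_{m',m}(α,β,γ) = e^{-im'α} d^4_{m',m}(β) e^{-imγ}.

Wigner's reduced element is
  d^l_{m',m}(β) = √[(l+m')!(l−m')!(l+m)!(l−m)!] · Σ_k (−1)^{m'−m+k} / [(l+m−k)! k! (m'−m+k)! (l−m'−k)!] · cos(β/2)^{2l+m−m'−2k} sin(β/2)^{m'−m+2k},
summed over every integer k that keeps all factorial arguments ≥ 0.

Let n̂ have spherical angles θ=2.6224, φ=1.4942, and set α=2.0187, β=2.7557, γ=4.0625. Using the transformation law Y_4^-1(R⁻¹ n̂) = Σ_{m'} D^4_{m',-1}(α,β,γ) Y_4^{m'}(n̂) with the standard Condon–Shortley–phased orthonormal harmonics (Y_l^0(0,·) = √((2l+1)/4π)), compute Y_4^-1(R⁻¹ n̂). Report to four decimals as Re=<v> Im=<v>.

Re=0.3888 Im=-0.1513

Need the full column D^4_{m',-1} for m'=−4..4 at α=2.0187, β=2.7557, γ=4.0625.
cos(β/2)=0.191751, sin(β/2)=0.981444
d^4_{-4,-1}: single k=3 term ⇒ +0.001834;  D = +0.001668-0.000763i
d^4_{-3,-1}: k∈[2..3] ⇒ +0.000380 -0.016593 = -0.016213;  D = +0.012465+0.010368i
d^4_{-2,-1}: k∈[1..3] ⇒ +0.000040 -0.005199 +0.090794 = +0.085635;  D = -0.020848+0.083059i
d^4_{-1,-1}: k∈[0..3] ⇒ +0.000002 -0.000718 +0.037630 -0.328601 = -0.291687;  D = -0.285757+0.058517i
d^4_{0,-1}: k∈[0..3] ⇒ -0.000042 +0.006576 -0.172269 +0.752161 = +0.586425;  D = -0.354845-0.466883i
d^4_{1,-1}: k∈[0..3] ⇒ +0.000479 -0.037630 +0.492902 -0.860840 = -0.405090;  D = +0.184544-0.360613i
d^4_{2,-1}: k∈[0..2] ⇒ -0.003466 +0.136191 -0.713562 = -0.580837;  D = -0.580654-0.014577i
d^4_{3,-1}: k∈[0..1] ⇒ +0.016593 -0.260819 = -0.244226;  D = +0.100210+0.222720i
d^4_{4,-1}: single k=0 term ⇒ -0.048044;  D = +0.030954-0.036743i
Y_4^{m'}(θ=2.6224,φ=1.4942) and Σ D·Y over m':
  (+0.0017-0.0008i)·(+0.0256+0.0081i)  (+0.0125+0.0104i)·(+0.0302-0.1293i)  (-0.0208+0.0831i)·(-0.3481-0.0537i)  (-0.2858+0.0585i)·(-0.0355+0.4626i)  (-0.3548-0.4669i)·(+0.0289+0.0000i)  (+0.1845-0.3606i)·(+0.0355+0.4626i)  (-0.5807-0.0146i)·(-0.3481+0.0537i)  (+0.1002+0.2227i)·(-0.0302-0.1293i)  (+0.0310-0.0367i)·(+0.0256-0.0081i)
Y_4^-1(R⁻¹ n̂) = +0.388826-0.151326i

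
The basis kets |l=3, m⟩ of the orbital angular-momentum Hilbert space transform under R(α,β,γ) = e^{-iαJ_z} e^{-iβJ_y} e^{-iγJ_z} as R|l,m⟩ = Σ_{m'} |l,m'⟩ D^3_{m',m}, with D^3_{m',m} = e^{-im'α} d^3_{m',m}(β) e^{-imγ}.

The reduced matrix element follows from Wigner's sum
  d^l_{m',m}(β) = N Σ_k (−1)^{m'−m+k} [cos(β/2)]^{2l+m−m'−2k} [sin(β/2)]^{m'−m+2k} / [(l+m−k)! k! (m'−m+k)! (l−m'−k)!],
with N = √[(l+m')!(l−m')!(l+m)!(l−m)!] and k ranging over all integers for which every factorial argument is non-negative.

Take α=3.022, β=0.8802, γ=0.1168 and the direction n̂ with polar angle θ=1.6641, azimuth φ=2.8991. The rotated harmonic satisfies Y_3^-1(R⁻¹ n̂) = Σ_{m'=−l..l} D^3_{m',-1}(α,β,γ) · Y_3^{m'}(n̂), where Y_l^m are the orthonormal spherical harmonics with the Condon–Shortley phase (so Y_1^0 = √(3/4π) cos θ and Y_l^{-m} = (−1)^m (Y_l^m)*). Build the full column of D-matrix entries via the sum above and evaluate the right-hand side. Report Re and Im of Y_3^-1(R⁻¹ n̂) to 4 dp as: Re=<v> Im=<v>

Re=0.3234 Im=0.0962

Need the full column D^3_{m',-1} for m'=−3..3 at α=3.022, β=0.8802, γ=0.1168.
cos(β/2)=0.904709, sin(β/2)=0.426030
d^3_{-3,-1}: single k=2 term ⇒ +0.470936;  D = -0.457215+0.112847i
d^3_{-2,-1}: k∈[1..2] ⇒ +0.816554 -0.362141 = +0.454413;  D = +0.451014-0.055475i
d^3_{-1,-1}: k∈[0..2] ⇒ +0.548345 -0.972761 +0.161782 = -0.262634;  D = +0.262633-0.000733i
d^3_{0,-1}: k∈[0..2] ⇒ -0.894490 +0.595058 -0.043985 = -0.343417;  D = -0.341077-0.040020i
d^3_{1,-1}: k∈[0..2] ⇒ +0.729570 -0.215709 +0.005979 = +0.519841;  D = -0.505383-0.121745i
d^3_{2,-1}: k∈[0..1] ⇒ -0.362141 +0.040152 = -0.321988;  D = -0.301801-0.112217i
d^3_{3,-1}: single k=0 term ⇒ +0.104430;  D = -0.092841-0.047813i
Y_3^{m'}(θ=1.6641,φ=2.8991) and Σ D·Y over m':
  (-0.4572+0.1128i)·(-0.3076-0.2738i)  (+0.4510-0.0555i)·(-0.0835-0.0440i)  (+0.2626-0.0007i)·(+0.2988+0.0739i)  (-0.3411-0.0400i)·(+0.1028+0.0000i)  (-0.5054-0.1217i)·(-0.2988+0.0739i)  (-0.3018-0.1122i)·(-0.0835+0.0440i)  (-0.0928-0.0478i)·(+0.3076-0.2738i)
Y_3^-1(R⁻¹ n̂) = +0.323389+0.096196i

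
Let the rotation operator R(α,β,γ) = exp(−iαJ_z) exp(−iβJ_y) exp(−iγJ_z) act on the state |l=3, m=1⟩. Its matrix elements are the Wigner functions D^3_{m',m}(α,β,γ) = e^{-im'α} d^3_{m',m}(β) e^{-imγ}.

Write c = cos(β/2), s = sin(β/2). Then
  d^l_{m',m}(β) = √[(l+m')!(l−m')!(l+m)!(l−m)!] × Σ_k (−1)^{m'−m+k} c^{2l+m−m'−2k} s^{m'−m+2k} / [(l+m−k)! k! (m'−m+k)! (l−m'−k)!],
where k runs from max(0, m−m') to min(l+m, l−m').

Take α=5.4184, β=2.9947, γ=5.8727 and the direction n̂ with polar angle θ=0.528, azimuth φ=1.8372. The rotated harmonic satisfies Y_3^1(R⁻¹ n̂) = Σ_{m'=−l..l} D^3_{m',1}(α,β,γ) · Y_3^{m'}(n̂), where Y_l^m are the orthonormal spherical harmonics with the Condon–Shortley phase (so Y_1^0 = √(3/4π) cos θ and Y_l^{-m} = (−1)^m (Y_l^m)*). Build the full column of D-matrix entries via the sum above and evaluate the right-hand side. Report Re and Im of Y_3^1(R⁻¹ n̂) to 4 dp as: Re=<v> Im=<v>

Need the full column D^3_{m',1} for m'=−3..3 at α=5.4184, β=2.9947, γ=5.8727.
cos(β/2)=0.073380, sin(β/2)=0.997304
d^3_{-3,1}: single k=4 term ⇒ +0.020631;  D = -0.011871-0.016874i
d^3_{-2,1}: k∈[3..4] ⇒ +0.002479 -0.228938 = -0.226459;  D = -0.056402+0.219323i
d^3_{-1,1}: k∈[2..4] ⇒ +0.000173 -0.042615 +0.983933 = +0.941491;  D = +0.845994-0.413158i
d^3_{0,1}: k∈[1..3] ⇒ +0.000007 -0.004073 +0.250789 = +0.246723;  D = +0.226227+0.098456i
d^3_{1,1}: k∈[0..2] ⇒ +0.000000 -0.000231 +0.031961 = +0.031730;  D = +0.009241+0.030355i
d^3_{2,1}: k∈[0..1] ⇒ -0.000007 +0.002479 = +0.002472;  D = -0.001333+0.002082i
d^3_{3,1}: single k=0 term ⇒ +0.000112;  D = -0.000111+0.000015i
Y_3^{m'}(θ=0.528,φ=1.8372) and Σ D·Y over m':
  (-0.0119-0.0169i)·(+0.0382+0.0372i)  (-0.0564+0.2193i)·(-0.1930+0.1138i)  (+0.8460-0.4132i)·(-0.1171-0.4290i)  (+0.2262+0.0985i)·(+0.2356+0.0000i)  (+0.0092+0.0304i)·(+0.1171-0.4290i)  (-0.0013+0.0021i)·(-0.1930-0.1138i)  (-0.0001+0.0000i)·(-0.0382+0.0372i)
Y_3^1(R⁻¹ n̂) = -0.222261-0.341842i

Re=-0.2223 Im=-0.3418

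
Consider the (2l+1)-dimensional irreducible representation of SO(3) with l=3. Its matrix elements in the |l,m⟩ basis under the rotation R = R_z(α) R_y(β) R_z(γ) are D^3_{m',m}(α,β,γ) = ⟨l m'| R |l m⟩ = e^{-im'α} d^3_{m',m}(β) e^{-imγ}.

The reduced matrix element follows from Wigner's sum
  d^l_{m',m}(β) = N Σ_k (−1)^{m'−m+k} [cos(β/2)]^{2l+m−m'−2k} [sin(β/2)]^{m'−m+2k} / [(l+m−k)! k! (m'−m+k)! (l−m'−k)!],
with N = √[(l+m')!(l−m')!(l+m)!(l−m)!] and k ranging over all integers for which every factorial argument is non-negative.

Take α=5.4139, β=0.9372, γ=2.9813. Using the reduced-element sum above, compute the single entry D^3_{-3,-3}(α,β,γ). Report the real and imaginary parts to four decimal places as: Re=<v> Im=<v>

Split into d^3_{-3,-3}(β=0.9372) × two z-phases.
With c≡cos(β/2)=0.892201 and s≡sin(β/2)=0.451638, N=[1·720·1·720]^{1/2}=720.000000
Admissible k: 0..0 (factorial args all ≥0)
  k=0: (−1)^0·720.0000/(720)·0.8922^6·0.4516^0 = +0.504403
d^3_{-3,-3}(0.9372) = +0.504403
Phases: e^{-i·(-3)·5.4139}=-0.860912-0.508754i, e^{-i·(-3)·2.9813}=-0.886589+0.462558i ⇒ D=+0.503698+0.026650i

Re=0.5037 Im=0.0266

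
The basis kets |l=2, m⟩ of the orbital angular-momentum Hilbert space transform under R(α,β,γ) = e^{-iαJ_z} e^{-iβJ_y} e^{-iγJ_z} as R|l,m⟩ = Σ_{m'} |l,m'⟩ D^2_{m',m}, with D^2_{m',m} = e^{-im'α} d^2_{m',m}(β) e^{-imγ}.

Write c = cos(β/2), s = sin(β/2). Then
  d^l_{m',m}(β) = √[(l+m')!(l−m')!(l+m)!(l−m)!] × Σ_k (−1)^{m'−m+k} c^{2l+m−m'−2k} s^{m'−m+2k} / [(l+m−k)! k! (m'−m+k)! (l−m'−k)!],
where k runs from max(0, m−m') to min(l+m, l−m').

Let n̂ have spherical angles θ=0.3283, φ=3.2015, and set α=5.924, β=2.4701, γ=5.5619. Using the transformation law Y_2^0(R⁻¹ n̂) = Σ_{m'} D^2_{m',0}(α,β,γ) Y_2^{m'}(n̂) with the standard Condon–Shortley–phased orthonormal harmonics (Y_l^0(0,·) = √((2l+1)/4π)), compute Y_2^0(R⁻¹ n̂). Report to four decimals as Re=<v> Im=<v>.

Re=0.4930 Im=0.0000

Need the full column D^2_{m',0} for m'=−2..2 at α=5.924, β=2.4701, γ=5.5619.
cos(β/2)=0.329474, sin(β/2)=0.944165
d^2_{-2,0}: single k=2 term ⇒ +0.237035;  D = +0.178459-0.156007i
d^2_{-1,0}: k∈[1..2] ⇒ +0.082715 -0.679266 = -0.596551;  D = -0.558481+0.209694i
d^2_{0,0}: k∈[0..2] ⇒ +0.011784 -0.387077 +0.794678 = +0.419384;  D = +0.419384+0.000000i
d^2_{1,0}: k∈[0..1] ⇒ -0.082715 +0.679266 = +0.596551;  D = +0.558481+0.209694i
d^2_{2,0}: single k=0 term ⇒ +0.237035;  D = +0.178459+0.156007i
Y_2^{m'}(θ=0.3283,φ=3.2015) and Σ D·Y over m':
  (+0.1785-0.1560i)·(+0.0399-0.0048i)  (-0.5585+0.2097i)·(-0.2354+0.0141i)  (+0.4194+0.0000i)·(+0.5324+0.0000i)  (+0.5585+0.2097i)·(+0.2354+0.0141i)  (+0.1785+0.1560i)·(+0.0399+0.0048i)
Y_2^0(R⁻¹ n̂) = +0.492997-0.000000i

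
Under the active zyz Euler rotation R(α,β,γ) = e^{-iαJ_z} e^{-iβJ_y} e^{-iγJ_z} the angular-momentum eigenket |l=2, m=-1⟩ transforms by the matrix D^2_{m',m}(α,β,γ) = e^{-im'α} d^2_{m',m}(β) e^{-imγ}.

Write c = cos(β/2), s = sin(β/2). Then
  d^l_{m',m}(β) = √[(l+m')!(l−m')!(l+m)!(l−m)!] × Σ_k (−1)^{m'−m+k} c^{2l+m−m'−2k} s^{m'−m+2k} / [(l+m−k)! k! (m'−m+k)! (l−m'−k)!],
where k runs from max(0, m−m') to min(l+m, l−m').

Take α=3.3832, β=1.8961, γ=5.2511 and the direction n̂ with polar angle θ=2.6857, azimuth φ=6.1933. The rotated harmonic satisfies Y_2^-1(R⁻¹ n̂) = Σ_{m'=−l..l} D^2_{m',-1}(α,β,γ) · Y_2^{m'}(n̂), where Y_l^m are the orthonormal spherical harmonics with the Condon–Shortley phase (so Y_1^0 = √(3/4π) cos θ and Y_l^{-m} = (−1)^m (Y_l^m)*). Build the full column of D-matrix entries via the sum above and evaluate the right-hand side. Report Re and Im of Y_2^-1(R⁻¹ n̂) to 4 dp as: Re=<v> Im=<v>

Re=-0.0317 Im=0.0762

Need the full column D^2_{m',-1} for m'=−2..2 at α=3.3832, β=1.8961, γ=5.2511.
cos(β/2)=0.583268, sin(β/2)=0.812280
d^2_{-2,-1}: single k=1 term ⇒ +0.322359;  D = +0.275009-0.168183i
d^2_{-1,-1}: k∈[0..1] ⇒ +0.115737 -0.673394 = -0.557656;  D = +0.392314-0.396321i
d^2_{0,-1}: k∈[0..1] ⇒ -0.394808 +0.765704 = +0.370895;  D = +0.190281-0.318366i
d^2_{1,-1}: k∈[0..1] ⇒ +0.673394 -0.435334 = +0.238060;  D = -0.069692+0.227630i
d^2_{2,-1}: single k=0 term ⇒ -0.625194;  D = -0.034678+0.624232i
Y_2^{m'}(θ=2.6857,φ=6.1933) and Σ D·Y over m':
  (+0.2750-0.1682i)·(+0.0737+0.0134i)  (+0.3923-0.3963i)·(-0.3042-0.0274i)  (+0.1903-0.3184i)·(+0.4474+0.0000i)  (-0.0697+0.2276i)·(+0.3042-0.0274i)  (-0.0347+0.6242i)·(+0.0737-0.0134i)
Y_2^-1(R⁻¹ n̂) = -0.031705+0.076243i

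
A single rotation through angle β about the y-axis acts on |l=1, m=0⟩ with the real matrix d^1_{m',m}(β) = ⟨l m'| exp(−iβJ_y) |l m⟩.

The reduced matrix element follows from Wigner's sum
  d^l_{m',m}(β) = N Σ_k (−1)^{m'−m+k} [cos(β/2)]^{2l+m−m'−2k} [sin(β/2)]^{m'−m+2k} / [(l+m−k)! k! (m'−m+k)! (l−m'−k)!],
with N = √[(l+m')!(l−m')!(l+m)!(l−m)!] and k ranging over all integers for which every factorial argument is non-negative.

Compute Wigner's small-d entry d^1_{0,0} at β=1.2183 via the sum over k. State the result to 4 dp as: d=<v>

d=0.3452

d^1_{0,0}(β=1.2183) via Wigner's sum:
Half-angle: c=0.820135, s=0.572171. N=√(1·1·1·1)=1.000000
k: max(0,(0)−(0))=0 … min(1+(0),1−(0))=1
  k=0: (−1)^0·1.0000/(1)·0.8201^2·0.5722^0 = +0.672621
  k=1: (−1)^1·1.0000/(1)·0.8201^0·0.5722^2 = -0.327379
d^1_{0,0}(1.2183) = +0.672621 -0.327379 = +0.345242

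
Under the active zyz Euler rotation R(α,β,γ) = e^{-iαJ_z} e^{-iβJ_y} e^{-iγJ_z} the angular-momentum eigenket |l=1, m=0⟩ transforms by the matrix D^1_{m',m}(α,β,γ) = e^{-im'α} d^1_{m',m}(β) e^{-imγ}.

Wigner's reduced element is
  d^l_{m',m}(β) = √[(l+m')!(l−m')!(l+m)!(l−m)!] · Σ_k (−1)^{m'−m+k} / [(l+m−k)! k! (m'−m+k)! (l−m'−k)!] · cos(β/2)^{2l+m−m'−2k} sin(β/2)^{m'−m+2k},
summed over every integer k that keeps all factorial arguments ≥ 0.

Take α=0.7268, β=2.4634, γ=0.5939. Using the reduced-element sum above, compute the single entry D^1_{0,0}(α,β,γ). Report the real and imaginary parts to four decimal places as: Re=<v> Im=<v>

First d^1_{0,0}(β=2.4634), then the phase factors e^{-i(0)α} and e^{-i(0)γ}:
With c≡cos(β/2)=0.332635 and s≡sin(β/2)=0.943056, N=[1·1·1·1]^{1/2}=1.000000
k: max(0,(0)−(0))=0 … min(1+(0),1−(0))=1
  k=0: (−1)^0·1.0000/(1)·0.3326^2·0.9431^0 = +0.110646
  k=1: (−1)^1·1.0000/(1)·0.3326^0·0.9431^2 = -0.889354
d^1_{0,0}(2.4634) = +0.110646 -0.889354 = -0.778708
D = (+1.000000+0.000000i)·(-0.778708)·(+1.000000+0.000000i) = -0.778708+0.000000i

Re=-0.7787 Im=0.0000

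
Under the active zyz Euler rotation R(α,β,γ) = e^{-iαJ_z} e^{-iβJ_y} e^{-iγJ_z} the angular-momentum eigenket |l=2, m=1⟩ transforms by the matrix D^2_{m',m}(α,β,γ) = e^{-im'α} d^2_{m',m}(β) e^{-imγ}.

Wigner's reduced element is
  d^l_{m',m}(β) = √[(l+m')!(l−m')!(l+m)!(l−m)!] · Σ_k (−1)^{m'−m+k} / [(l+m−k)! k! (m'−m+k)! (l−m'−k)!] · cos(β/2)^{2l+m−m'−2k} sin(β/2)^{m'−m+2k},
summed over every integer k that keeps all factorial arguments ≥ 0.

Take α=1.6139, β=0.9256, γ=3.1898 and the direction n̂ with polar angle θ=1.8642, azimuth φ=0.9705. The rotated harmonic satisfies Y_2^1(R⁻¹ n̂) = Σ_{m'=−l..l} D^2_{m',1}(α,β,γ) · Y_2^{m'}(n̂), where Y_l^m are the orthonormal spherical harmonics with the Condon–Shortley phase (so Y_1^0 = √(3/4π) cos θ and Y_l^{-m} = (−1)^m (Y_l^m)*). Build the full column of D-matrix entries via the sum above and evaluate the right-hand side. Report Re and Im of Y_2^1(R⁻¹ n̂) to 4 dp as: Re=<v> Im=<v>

Re=0.2244 Im=-0.2054

Need the full column D^2_{m',1} for m'=−2..2 at α=1.6139, β=0.9256, γ=3.1898.
cos(β/2)=0.894806, sin(β/2)=0.446455
d^2_{-2,1}: single k=3 term ⇒ +0.159255;  D = +0.159140+0.006050i
d^2_{-1,1}: k∈[2..3] ⇒ +0.478779 -0.039729 = +0.439049;  D = -0.002241-0.439044i
d^2_{0,1}: k∈[1..2] ⇒ +0.783502 -0.195047 = +0.588455;  D = -0.587772+0.028357i
d^2_{1,1}: k∈[0..1] ⇒ +0.641085 -0.478779 = +0.162306;  D = +0.014800+0.161630i
d^2_{2,1}: single k=0 term ⇒ -0.639727;  D = -0.633956+0.085730i
Y_2^{m'}(θ=1.8642,φ=0.9705) and Σ D·Y over m':
  (+0.1591+0.0061i)·(-0.1281-0.3300i)  (-0.0022-0.4390i)·(-0.1208+0.1765i)  (-0.5878+0.0284i)·(-0.2363+0.0000i)  (+0.0148+0.1616i)·(+0.1208+0.1765i)  (-0.6340+0.0857i)·(-0.1281+0.3300i)
Y_2^1(R⁻¹ n̂) = +0.224395-0.205374i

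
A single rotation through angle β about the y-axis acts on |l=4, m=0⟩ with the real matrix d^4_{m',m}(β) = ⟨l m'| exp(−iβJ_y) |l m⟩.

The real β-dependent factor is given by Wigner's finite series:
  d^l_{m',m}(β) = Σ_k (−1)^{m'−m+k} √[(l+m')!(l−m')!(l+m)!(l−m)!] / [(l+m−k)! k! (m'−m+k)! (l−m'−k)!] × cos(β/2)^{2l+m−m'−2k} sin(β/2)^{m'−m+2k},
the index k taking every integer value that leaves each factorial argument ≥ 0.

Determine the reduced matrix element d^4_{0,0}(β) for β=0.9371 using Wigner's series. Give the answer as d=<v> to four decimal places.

d=-0.4020

d^4_{0,0}(β=0.9371) via Wigner's sum:
With c≡cos(β/2)=0.892224 and s≡sin(β/2)=0.451593, N=[24·24·24·24]^{1/2}=576.000000
k: max(0,(0)−(0))=0 … min(4+(0),4−(0))=4
  k=0: (−1)^0·576.0000/(576)·0.8922^8·0.4516^0 = +0.401598
  k=1: (−1)^1·576.0000/(36)·0.8922^6·0.4516^2 = -1.646107
  k=2: (−1)^2·576.0000/(16)·0.8922^4·0.4516^4 = +0.948827
  k=3: (−1)^3·576.0000/(36)·0.8922^2·0.4516^6 = -0.108032
  k=4: (−1)^4·576.0000/(576)·0.8922^0·0.4516^8 = +0.001730
d^4_{0,0}(0.9371) = +0.401598 -1.646107 +0.948827 -0.108032 +0.001730 = -0.401984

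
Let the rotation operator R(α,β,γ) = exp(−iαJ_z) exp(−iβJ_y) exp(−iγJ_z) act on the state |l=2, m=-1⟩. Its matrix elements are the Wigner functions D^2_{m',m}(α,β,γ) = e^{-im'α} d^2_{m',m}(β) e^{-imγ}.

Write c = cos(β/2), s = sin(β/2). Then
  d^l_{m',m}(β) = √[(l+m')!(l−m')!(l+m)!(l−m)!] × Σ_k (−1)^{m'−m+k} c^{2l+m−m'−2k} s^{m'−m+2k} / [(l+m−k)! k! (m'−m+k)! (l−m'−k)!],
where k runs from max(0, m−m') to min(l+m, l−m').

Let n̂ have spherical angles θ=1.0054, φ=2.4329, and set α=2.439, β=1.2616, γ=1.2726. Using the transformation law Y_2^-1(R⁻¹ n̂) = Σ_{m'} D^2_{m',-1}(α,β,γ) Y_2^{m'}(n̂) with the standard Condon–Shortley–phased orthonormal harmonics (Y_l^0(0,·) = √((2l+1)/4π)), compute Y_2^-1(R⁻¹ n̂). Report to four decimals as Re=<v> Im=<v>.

Re=-0.0593 Im=-0.1799

Need the full column D^2_{m',-1} for m'=−2..2 at α=2.439, β=1.2616, γ=1.2726.
cos(β/2)=0.807556, sin(β/2)=0.589791
d^2_{-2,-1}: single k=1 term ⇒ +0.621221;  D = +0.615769-0.082124i
d^2_{-1,-1}: k∈[0..1] ⇒ +0.425295 -0.680554 = -0.255259;  D = +0.214902+0.137748i
d^2_{0,-1}: k∈[0..1] ⇒ -0.760837 +0.405829 = -0.355008;  D = -0.104300-0.339341i
d^2_{1,-1}: k∈[0..1] ⇒ +0.680554 -0.121002 = +0.559552;  D = +0.220164-0.514419i
d^2_{2,-1}: single k=0 term ⇒ -0.331358;  D = +0.296352-0.148235i
Y_2^{m'}(θ=1.0054,φ=2.4329) and Σ D·Y over m':
  (+0.6158-0.0821i)·(+0.0421+0.2722i)  (+0.2149+0.1377i)·(-0.2653-0.2275i)  (-0.1043-0.3393i)·(-0.0438+0.0000i)  (+0.2202-0.5144i)·(+0.2653-0.2275i)  (+0.2964-0.1482i)·(+0.0421-0.2722i)
Y_2^-1(R⁻¹ n̂) = -0.059318-0.179891i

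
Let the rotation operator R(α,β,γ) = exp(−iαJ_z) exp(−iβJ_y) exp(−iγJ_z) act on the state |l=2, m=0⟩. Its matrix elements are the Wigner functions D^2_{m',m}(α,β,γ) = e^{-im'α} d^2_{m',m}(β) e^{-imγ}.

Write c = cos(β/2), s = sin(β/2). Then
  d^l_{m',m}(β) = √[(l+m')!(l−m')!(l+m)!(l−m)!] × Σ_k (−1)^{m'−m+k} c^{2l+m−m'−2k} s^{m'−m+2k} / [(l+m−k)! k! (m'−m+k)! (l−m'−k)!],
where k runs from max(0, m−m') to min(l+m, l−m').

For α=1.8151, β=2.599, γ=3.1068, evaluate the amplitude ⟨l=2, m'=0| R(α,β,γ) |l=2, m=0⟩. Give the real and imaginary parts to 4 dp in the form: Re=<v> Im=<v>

Re=0.6001 Im=0.0000

D^2_{0,0}(1.8151,2.599,3.1068) = e^{-i·0·1.8151}·d^2_{0,0}(2.599)·e^{-i·0·3.1068}. Compute d first:
c=cos(2.599/2)=0.267981, s=sin(2.599/2)=0.963424; N=√[2·2·2·2]=4.000000
k: max(0,(0)−(0))=0 … min(2+(0),2−(0))=2
  k=0: (−1)^0·4.0000/(4)·0.2680^4·0.9634^0 = +0.005157
  k=1: (−1)^1·4.0000/(1)·0.2680^2·0.9634^2 = -0.266626
  k=2: (−1)^2·4.0000/(4)·0.2680^0·0.9634^4 = +0.861530
d^2_{0,0}(2.599) = +0.005157 -0.266626 +0.861530 = +0.600062
Phases: e^{-i·(0)·1.8151}=+1.000000+0.000000i, e^{-i·(0)·3.1068}=+1.000000+0.000000i ⇒ D=+0.600062+0.000000i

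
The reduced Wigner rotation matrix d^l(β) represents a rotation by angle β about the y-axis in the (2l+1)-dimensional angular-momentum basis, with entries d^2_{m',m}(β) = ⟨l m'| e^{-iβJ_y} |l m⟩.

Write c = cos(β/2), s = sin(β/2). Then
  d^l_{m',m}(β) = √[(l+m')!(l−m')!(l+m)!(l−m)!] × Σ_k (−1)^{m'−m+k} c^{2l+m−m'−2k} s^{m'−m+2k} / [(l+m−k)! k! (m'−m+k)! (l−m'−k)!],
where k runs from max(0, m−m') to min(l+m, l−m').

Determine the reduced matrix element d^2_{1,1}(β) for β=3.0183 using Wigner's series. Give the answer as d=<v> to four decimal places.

d^2_{1,1}(β=3.0183) via Wigner's sum:
With c≡cos(β/2)=0.061607 and s≡sin(β/2)=0.998100, N=[6·1·6·1]^{1/2}=6.000000
Admissible k: 0..1 (factorial args all ≥0)
  k=0: (−1)^0·6.0000/(6)·0.0616^4·0.9981^0 = +0.000014
  k=1: (−1)^1·6.0000/(2)·0.0616^2·0.9981^2 = -0.011343
d^2_{1,1}(3.0183) = +0.000014 -0.011343 = -0.011329

d=-0.0113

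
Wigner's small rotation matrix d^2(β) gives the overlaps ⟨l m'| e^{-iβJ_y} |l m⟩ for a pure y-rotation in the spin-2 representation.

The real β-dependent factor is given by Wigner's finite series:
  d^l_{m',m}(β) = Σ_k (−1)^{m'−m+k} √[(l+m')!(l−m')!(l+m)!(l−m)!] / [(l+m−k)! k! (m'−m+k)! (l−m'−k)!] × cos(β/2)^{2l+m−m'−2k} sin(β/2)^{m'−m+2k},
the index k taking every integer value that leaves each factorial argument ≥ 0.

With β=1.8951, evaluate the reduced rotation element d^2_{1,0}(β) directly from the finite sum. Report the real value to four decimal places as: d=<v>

d=0.3699

d^2_{1,0}(β=1.8951) via Wigner's sum:
With c≡cos(β/2)=0.583674 and s≡sin(β/2)=0.811988, N=[6·1·2·2]^{1/2}=4.898979
The bounds max(0,m−m')=0 and min(l+m,l−m')=1 give 2 terms
  k=0: (−1)^1·4.8990/(2)·0.5837^3·0.8120^1 = -0.395491
  k=1: (−1)^2·4.8990/(2)·0.5837^1·0.8120^3 = +0.765411
d^2_{1,0}(1.8951) = -0.395491 +0.765411 = +0.369920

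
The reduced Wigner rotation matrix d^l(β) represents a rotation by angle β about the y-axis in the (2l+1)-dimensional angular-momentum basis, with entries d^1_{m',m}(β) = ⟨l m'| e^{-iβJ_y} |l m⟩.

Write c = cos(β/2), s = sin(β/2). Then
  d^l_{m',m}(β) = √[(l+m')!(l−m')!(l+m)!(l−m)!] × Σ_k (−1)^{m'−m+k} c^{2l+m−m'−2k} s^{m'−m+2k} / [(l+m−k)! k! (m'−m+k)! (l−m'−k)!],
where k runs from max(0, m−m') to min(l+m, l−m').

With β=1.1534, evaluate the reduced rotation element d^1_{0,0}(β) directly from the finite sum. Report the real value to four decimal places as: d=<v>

d^1_{0,0}(β=1.1534) via Wigner's sum:
Half-angle: c=0.838267, s=0.545261. N=√(1·1·1·1)=1.000000
k: max(0,(0)−(0))=0 … min(1+(0),1−(0))=1
  k=0: (−1)^0·1.0000/(1)·0.8383^2·0.5453^0 = +0.702691
  k=1: (−1)^1·1.0000/(1)·0.8383^0·0.5453^2 = -0.297309
d^1_{0,0}(1.1534) = +0.702691 -0.297309 = +0.405382

d=0.4054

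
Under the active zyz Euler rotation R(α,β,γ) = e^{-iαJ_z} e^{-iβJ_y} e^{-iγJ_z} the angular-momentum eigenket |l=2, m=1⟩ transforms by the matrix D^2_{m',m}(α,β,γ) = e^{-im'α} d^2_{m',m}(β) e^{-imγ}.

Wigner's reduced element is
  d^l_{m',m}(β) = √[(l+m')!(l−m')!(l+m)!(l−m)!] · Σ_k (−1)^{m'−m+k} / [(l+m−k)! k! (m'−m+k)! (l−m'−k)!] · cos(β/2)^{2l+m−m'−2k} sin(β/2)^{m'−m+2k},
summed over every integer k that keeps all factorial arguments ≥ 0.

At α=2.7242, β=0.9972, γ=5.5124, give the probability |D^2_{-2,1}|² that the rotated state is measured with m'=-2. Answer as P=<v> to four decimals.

P=0.0369

Split into d^2_{-2,1}(β=0.9972) × two z-phases.
With c≡cos(β/2)=0.878253 and s≡sin(β/2)=0.478196, N=[1·24·6·1]^{1/2}=12.000000
Admissible k: 3..3 (factorial args all ≥0)
  k=3: (−1)^0·12.0000/(6)·0.8783^1·0.4782^3 = +0.192074
d^2_{-2,1}(0.9972) = +0.192074
|D^2_{-2,1}|² = |d^2_{-2,1}(β)|² = (+0.192074)² = 0.036892 (the z-rotation phases have unit modulus)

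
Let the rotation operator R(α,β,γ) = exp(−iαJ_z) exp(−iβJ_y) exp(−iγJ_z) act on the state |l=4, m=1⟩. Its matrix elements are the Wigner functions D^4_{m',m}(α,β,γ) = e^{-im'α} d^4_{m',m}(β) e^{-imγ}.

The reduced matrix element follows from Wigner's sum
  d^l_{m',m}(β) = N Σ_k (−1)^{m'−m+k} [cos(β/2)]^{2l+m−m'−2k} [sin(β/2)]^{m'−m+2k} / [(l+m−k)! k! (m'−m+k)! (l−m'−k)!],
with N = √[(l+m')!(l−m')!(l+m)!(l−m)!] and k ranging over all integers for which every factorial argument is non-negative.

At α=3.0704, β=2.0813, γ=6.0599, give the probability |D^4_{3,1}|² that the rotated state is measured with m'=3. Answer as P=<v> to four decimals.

P=0.1447

First d^4_{3,1}(β=2.0813), then the phase factors e^{-i(3)α} and e^{-i(1)γ}:
c=cos(2.0813/2)=0.505660, s=sin(2.0813/2)=0.862733; N=√[5040·1·120·6]=1904.940944
k: max(0,(1)−(3))=0 … min(4+(1),4−(3))=1
  k=0: (−1)^2·1904.9409/(240)·0.5057^6·0.8627^2 = +0.098758
  k=1: (−1)^3·1904.9409/(144)·0.5057^4·0.8627^4 = -0.479135
d^4_{3,1}(2.0813) = +0.098758 -0.479135 = -0.380377
|D^4_{3,1}|² = |d^4_{3,1}(β)|² = (-0.380377)² = 0.144687 (the z-rotation phases have unit modulus)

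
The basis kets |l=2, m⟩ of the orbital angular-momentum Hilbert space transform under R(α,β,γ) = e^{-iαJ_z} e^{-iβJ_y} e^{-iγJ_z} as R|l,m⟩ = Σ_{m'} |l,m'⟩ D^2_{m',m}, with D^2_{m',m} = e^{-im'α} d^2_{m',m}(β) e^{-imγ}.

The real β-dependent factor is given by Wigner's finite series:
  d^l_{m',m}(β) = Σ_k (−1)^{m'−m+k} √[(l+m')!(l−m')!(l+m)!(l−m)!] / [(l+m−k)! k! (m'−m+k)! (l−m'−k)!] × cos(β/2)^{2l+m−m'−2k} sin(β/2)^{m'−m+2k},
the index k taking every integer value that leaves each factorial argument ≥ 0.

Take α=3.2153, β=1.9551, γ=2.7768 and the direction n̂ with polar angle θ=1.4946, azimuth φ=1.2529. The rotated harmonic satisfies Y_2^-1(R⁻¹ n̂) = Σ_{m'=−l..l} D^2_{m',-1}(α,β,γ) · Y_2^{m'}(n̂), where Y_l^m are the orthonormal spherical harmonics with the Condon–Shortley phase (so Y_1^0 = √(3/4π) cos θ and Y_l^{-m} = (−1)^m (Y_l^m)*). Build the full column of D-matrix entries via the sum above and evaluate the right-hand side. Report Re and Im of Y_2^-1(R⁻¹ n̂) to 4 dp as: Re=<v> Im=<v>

Re=0.1167 Im=0.2461

Need the full column D^2_{m',-1} for m'=−2..2 at α=3.2153, β=1.9551, γ=2.7768.
cos(β/2)=0.559056, sin(β/2)=0.829130
d^2_{-2,-1}: single k=1 term ⇒ +0.289746;  D = -0.282927+0.062490i
d^2_{-1,-1}: k∈[0..1] ⇒ +0.097683 -0.644580 = -0.546897;  D = -0.523890+0.156955i
d^2_{0,-1}: k∈[0..1] ⇒ -0.354865 +0.780547 = +0.425681;  D = -0.397671+0.151864i
d^2_{1,-1}: k∈[0..1] ⇒ +0.644580 -0.472597 = +0.171983;  D = +0.155712-0.073021i
d^2_{2,-1}: single k=0 term ⇒ -0.637314;  D = +0.555524-0.312349i
Y_2^{m'}(θ=1.4946,φ=1.2529) and Σ D·Y over m':
  (-0.2829+0.0625i)·(-0.3090-0.2280i)  (-0.5239+0.1570i)·(+0.0183-0.0557i)  (-0.3977+0.1519i)·(-0.3099+0.0000i)  (+0.1557-0.0730i)·(-0.0183-0.0557i)  (+0.5555-0.3123i)·(-0.3090+0.2280i)
Y_2^-1(R⁻¹ n̂) = +0.116710+0.246070i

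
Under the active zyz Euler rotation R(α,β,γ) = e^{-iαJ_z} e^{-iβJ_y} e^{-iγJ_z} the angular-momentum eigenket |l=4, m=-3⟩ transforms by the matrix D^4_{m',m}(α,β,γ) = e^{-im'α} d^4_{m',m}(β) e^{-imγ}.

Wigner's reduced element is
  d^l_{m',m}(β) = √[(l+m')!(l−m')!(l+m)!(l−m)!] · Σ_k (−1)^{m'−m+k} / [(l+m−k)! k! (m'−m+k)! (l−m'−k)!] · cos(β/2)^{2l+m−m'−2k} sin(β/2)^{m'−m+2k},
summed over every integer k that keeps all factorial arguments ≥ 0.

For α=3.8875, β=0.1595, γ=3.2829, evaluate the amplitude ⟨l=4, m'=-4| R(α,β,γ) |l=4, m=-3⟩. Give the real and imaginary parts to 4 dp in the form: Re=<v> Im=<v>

Split into d^4_{-4,-3}(β=0.1595) × two z-phases.
Half-angle: c=0.996822, s=0.079665. N=√(1·40320·1·5040)=14255.272709
The bounds max(0,m−m')=1 and min(l+m,l−m')=1 give 1 term
  k=1: (−1)^0·14255.2727/(5040)·0.9968^7·0.0797^1 = +0.220362
d^4_{-4,-3}(0.1595) = +0.220362
D = (-0.987550+0.157307i)·(+0.220362)·(-0.911483-0.411338i) = +0.212615+0.057919i

Re=0.2126 Im=0.0579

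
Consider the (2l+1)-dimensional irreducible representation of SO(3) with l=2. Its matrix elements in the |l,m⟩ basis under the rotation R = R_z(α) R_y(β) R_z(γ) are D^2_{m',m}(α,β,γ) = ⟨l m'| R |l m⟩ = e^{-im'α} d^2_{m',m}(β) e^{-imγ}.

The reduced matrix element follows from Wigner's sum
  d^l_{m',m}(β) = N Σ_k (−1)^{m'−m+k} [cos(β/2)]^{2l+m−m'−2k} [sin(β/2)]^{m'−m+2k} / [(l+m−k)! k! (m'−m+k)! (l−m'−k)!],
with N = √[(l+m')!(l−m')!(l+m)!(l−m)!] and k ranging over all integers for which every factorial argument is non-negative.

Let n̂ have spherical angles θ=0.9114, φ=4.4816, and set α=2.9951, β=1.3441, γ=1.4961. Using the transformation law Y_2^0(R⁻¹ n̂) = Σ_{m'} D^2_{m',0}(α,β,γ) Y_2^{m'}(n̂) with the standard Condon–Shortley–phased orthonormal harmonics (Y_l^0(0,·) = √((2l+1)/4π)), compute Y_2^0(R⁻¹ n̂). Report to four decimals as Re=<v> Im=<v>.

Need the full column D^2_{m',0} for m'=−2..2 at α=2.9951, β=1.3441, γ=1.4961.
cos(β/2)=0.782547, sin(β/2)=0.622592
d^2_{-2,0}: single k=2 term ⇒ +0.581437;  D = +0.556660-0.167926i
d^2_{-1,0}: k∈[1..2] ⇒ +0.730819 -0.462589 = +0.268230;  D = -0.265357+0.039153i
d^2_{0,0}: k∈[0..2] ⇒ +0.375009 -0.949483 +0.150249 = -0.424225;  D = -0.424225+0.000000i
d^2_{1,0}: k∈[0..1] ⇒ -0.730819 +0.462589 = -0.268230;  D = +0.265357+0.039153i
d^2_{2,0}: single k=0 term ⇒ +0.581437;  D = +0.556660+0.167926i
Y_2^{m'}(θ=0.9114,φ=4.4816) and Σ D·Y over m':
  (+0.5567-0.1679i)·(-0.2160-0.1075i)  (-0.2654+0.0392i)·(-0.0856+0.3642i)  (-0.4242+0.0000i)·(+0.0397+0.0000i)  (+0.2654+0.0392i)·(+0.0856+0.3642i)  (+0.5567+0.1679i)·(-0.2160+0.1075i)
Y_2^0(R⁻¹ n̂) = -0.276577+0.000000i

Re=-0.2766 Im=0.0000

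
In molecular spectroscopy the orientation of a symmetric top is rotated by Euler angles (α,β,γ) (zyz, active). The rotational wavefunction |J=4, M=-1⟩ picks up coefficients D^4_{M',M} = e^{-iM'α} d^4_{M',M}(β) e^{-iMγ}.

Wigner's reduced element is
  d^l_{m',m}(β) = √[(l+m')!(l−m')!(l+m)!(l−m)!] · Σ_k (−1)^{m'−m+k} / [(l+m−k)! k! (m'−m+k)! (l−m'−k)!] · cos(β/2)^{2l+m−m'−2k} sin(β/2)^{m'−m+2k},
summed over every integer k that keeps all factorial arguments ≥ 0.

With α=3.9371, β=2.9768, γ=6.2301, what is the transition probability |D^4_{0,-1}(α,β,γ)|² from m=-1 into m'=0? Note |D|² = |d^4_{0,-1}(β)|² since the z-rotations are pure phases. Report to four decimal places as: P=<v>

P=0.1189

First d^4_{0,-1}(β=2.9768), then the phase factors e^{-i(0)α} and e^{-i(-1)γ}:
With c≡cos(β/2)=0.082303 and s≡sin(β/2)=0.996607, N=[24·24·6·120]^{1/2}=643.987578
Admissible k: 0..3 (factorial args all ≥0)
  k=0: (−1)^1·643.9876/(144)·0.0823^7·0.9966^1 = -0.000000
  k=1: (−1)^2·643.9876/(24)·0.0823^5·0.9966^3 = +0.000100
  k=2: (−1)^3·643.9876/(24)·0.0823^3·0.9966^5 = -0.014707
  k=3: (−1)^4·643.9876/(144)·0.0823^1·0.9966^7 = +0.359418
d^4_{0,-1}(2.9768) = -0.000000 +0.000100 -0.014707 +0.359418 = +0.344811
|D^4_{0,-1}|² = |d^4_{0,-1}(β)|² = (+0.344811)² = 0.118895 (the z-rotation phases have unit modulus)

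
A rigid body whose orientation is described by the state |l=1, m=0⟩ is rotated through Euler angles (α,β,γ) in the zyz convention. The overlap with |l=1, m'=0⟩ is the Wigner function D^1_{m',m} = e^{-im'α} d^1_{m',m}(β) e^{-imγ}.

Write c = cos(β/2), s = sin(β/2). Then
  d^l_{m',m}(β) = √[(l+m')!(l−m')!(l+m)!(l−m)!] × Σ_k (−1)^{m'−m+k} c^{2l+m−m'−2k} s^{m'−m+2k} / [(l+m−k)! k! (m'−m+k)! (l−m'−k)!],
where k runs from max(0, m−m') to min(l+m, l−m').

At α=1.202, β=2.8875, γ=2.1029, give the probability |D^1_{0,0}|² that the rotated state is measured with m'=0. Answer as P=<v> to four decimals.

Split into d^1_{0,0}(β=2.8875) × two z-phases.
Half-angle: c=0.126705, s=0.991940. N=√(1·1·1·1)=1.000000
The bounds max(0,m−m')=0 and min(l+m,l−m')=1 give 2 terms
  k=0: (−1)^0·1.0000/(1)·0.1267^2·0.9919^0 = +0.016054
  k=1: (−1)^1·1.0000/(1)·0.1267^0·0.9919^2 = -0.983946
d^1_{0,0}(2.8875) = +0.016054 -0.983946 = -0.967892
|D^1_{0,0}|² = |d^1_{0,0}(β)|² = (-0.967892)² = 0.936814 (the z-rotation phases have unit modulus)

P=0.9368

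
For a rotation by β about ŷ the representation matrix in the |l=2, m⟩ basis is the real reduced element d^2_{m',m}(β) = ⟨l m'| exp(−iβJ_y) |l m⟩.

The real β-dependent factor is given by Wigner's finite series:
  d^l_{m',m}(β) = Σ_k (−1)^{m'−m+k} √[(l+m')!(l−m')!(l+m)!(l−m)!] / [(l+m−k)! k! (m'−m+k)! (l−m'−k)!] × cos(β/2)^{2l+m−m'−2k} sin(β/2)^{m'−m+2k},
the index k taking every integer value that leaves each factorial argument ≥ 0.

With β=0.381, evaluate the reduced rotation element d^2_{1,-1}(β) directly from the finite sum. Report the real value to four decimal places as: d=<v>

d^2_{1,-1}(β=0.381) via Wigner's sum:
With c≡cos(β/2)=0.981910 and s≡sin(β/2)=0.189350, N=[6·1·1·6]^{1/2}=6.000000
k: max(0,(-1)−(1))=0 … min(2+(-1),2−(1))=1
  k=0: (−1)^2·6.0000/(2)·0.9819^2·0.1893^2 = +0.103704
  k=1: (−1)^3·6.0000/(6)·0.9819^0·0.1893^4 = -0.001285
d^2_{1,-1}(0.381) = +0.103704 -0.001285 = +0.102418

d=0.1024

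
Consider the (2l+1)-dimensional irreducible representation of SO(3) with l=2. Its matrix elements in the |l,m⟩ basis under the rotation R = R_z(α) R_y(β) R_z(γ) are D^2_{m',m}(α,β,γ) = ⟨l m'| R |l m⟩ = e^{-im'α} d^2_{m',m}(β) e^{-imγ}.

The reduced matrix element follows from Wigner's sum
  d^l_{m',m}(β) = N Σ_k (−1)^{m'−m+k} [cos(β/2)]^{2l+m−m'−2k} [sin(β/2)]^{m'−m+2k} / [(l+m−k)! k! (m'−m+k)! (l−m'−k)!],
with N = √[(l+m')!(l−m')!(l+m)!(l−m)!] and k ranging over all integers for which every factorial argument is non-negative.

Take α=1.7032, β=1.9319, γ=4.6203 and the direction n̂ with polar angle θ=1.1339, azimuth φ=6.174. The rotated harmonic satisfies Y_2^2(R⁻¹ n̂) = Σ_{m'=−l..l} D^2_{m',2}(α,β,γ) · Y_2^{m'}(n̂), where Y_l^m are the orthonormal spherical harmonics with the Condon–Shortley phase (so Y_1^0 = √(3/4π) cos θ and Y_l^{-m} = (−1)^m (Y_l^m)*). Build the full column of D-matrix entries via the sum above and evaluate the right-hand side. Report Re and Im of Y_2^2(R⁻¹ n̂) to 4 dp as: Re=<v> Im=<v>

Need the full column D^2_{m',2} for m'=−2..2 at α=1.7032, β=1.9319, γ=4.6203.
cos(β/2)=0.568636, sin(β/2)=0.822589
d^2_{-2,2}: single k=4 term ⇒ +0.457860;  D = +0.412481+0.198735i
d^2_{-1,2}: single k=3 term ⇒ +0.633014;  D = +0.197070-0.601557i
d^2_{0,2}: single k=2 term ⇒ +0.535933;  D = -0.526868-0.098150i
d^2_{1,2}: single k=1 term ⇒ +0.302493;  D = -0.015654+0.302088i
d^2_{2,2}: single k=0 term ⇒ +0.104553;  D = +0.104213-0.008421i
Y_2^{m'}(θ=1.1339,φ=6.174) and Σ D·Y over m':
  (+0.4125+0.1987i)·(+0.3096+0.0687i)  (+0.1971-0.6016i)·(+0.2944+0.0323i)  (-0.5269-0.0981i)·(-0.1460+0.0000i)  (-0.0157+0.3021i)·(-0.2944+0.0323i)  (+0.1042-0.0084i)·(+0.3096-0.0687i)
Y_2^2(R⁻¹ n̂) = +0.294942-0.165770i

Re=0.2949 Im=-0.1658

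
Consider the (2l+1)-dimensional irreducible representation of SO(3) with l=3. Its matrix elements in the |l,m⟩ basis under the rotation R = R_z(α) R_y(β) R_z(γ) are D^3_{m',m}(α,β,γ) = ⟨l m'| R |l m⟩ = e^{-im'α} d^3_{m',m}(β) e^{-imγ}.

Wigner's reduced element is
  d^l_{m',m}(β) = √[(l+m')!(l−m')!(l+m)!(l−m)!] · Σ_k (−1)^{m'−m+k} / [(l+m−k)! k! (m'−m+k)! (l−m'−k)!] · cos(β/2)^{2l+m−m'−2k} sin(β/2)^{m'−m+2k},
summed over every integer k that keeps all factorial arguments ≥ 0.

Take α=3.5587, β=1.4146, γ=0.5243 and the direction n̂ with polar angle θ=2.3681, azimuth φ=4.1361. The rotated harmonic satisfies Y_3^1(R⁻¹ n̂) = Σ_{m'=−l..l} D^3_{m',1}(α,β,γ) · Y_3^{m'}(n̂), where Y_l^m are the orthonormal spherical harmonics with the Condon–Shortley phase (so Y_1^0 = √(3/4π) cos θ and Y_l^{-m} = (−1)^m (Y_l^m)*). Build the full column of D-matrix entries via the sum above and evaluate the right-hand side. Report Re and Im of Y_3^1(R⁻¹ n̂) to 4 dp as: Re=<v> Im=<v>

Re=-0.0257 Im=0.0020

Need the full column D^3_{m',1} for m'=−3..3 at α=3.5587, β=1.4146, γ=0.5243.
cos(β/2)=0.760119, sin(β/2)=0.649784
d^3_{-3,1}: single k=4 term ⇒ +0.398919;  D = -0.298055-0.265140i
d^3_{-2,1}: k∈[3..4] ⇒ +0.762047 -0.278436 = +0.483610;  D = +0.460571+0.147490i
d^3_{-1,1}: k∈[2..4] ⇒ +0.845698 -0.824003 +0.075269 = +0.096964;  D = -0.096407+0.010374i
d^3_{0,1}: k∈[1..3] ⇒ +0.571173 -1.252170 +0.305012 = -0.375986;  D = -0.325481+0.188221i
d^3_{1,1}: k∈[0..2] ⇒ +0.192881 -1.127598 +0.618002 = -0.316715;  D = +0.186434-0.256028i
d^3_{2,1}: k∈[0..1] ⇒ -0.521407 +0.762047 = +0.240639;  D = +0.050701-0.235238i
d^3_{3,1}: single k=0 term ⇒ +0.545896;  D = +0.111033+0.534485i
Y_3^{m'}(θ=2.3681,φ=4.1361) and Σ D·Y over m':
  (-0.2981-0.2651i)·(+0.1405+0.0224i)  (+0.4606+0.1475i)·(+0.1449+0.3261i)  (-0.0964+0.0104i)·(-0.1919+0.2952i)  (-0.3255+0.1882i)·(+0.1176+0.0000i)  (+0.1864-0.2560i)·(+0.1919+0.2952i)  (+0.0507-0.2352i)·(+0.1449-0.3261i)  (+0.1110+0.5345i)·(-0.1405+0.0224i)
Y_3^1(R⁻¹ n̂) = -0.025704+0.002020i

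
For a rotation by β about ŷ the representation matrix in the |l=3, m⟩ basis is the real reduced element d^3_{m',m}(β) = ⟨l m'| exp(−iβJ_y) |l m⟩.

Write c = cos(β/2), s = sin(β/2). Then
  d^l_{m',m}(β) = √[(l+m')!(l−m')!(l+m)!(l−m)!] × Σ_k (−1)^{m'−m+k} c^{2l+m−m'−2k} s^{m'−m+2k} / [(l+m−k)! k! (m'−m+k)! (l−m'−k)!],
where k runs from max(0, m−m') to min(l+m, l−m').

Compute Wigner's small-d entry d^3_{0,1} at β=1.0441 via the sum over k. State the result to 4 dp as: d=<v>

d=0.0986

d^3_{0,1}(β=1.0441) via Wigner's sum:
Half-angle: c=0.866799, s=0.498658. N=√(6·6·24·2)=41.569219
Admissible k: 1..3 (factorial args all ≥0)
  k=1: (−1)^0·41.5692/(12)·0.8668^5·0.4987^1 = +0.845249
  k=2: (−1)^1·41.5692/(4)·0.8668^3·0.4987^3 = -0.839219
  k=3: (−1)^2·41.5692/(12)·0.8668^1·0.4987^5 = +0.092581
d^3_{0,1}(1.0441) = +0.845249 -0.839219 +0.092581 = +0.098612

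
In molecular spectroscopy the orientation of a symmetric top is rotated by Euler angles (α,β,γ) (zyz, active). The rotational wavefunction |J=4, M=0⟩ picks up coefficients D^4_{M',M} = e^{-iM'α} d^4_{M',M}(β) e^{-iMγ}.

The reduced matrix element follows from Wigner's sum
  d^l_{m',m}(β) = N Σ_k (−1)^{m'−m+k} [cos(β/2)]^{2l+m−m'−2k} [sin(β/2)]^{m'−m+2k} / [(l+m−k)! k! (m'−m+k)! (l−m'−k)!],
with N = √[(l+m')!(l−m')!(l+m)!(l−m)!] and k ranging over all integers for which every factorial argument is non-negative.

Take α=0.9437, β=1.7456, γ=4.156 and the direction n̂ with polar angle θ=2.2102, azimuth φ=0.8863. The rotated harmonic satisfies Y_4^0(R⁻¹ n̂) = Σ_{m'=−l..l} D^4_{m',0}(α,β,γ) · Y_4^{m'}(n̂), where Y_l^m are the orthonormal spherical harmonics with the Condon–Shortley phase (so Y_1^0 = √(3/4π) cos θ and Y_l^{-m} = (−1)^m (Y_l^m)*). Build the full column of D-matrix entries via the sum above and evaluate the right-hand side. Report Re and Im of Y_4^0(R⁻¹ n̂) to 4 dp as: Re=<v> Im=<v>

Need the full column D^4_{m',0} for m'=−4..4 at α=0.9437, β=1.7456, γ=4.156.
cos(β/2)=0.642684, sin(β/2)=0.766131
d^4_{-4,0}: single k=4 term ⇒ +0.491758;  D = -0.396423-0.290990i
d^4_{-3,0}: k∈[3..4] ⇒ +0.583393 -0.829035 = -0.245642;  D = +0.233896-0.075050i
d^4_{-2,0}: k∈[2..4] ⇒ +0.392385 -1.486938 +0.792384 = -0.302169;  D = +0.094077-0.287150i
d^4_{-1,0}: k∈[1..4] ⇒ +0.155167 -1.323010 +1.880074 -0.445282 = +0.266949;  D = +0.156644+0.216158i
d^4_{0,0}: k∈[0..4] ⇒ +0.029106 -0.661776 +2.115950 -1.336394 +0.118693 = +0.265579;  D = +0.265579+0.000000i
d^4_{1,0}: k∈[0..3] ⇒ -0.155167 +1.323010 -1.880074 +0.445282 = -0.266949;  D = -0.156644+0.216158i
d^4_{2,0}: k∈[0..2] ⇒ +0.392385 -1.486938 +0.792384 = -0.302169;  D = +0.094077+0.287150i
d^4_{3,0}: k∈[0..1] ⇒ -0.583393 +0.829035 = +0.245642;  D = -0.233896-0.075050i
d^4_{4,0}: single k=0 term ⇒ +0.491758;  D = -0.396423+0.290990i
Y_4^{m'}(θ=2.2102,φ=0.8863) and Σ D·Y over m':
  (-0.3964-0.2910i)·(-0.1687+0.0721i)  (+0.2339-0.0751i)·(+0.3418+0.1791i)  (+0.0941-0.2872i)·(-0.0644-0.3150i)  (+0.1566+0.2162i)·(+0.0727-0.0891i)  (+0.2656+0.0000i)·(-0.3432+0.0000i)  (-0.1566+0.2162i)·(-0.0727-0.0891i)  (+0.0941+0.2872i)·(-0.0644+0.3150i)  (-0.2339-0.0751i)·(-0.3418+0.1791i)  (-0.3964+0.2910i)·(-0.1687-0.0721i)
Y_4^0(R⁻¹ n̂) = +0.139642-0.000000i

Re=0.1396 Im=0.0000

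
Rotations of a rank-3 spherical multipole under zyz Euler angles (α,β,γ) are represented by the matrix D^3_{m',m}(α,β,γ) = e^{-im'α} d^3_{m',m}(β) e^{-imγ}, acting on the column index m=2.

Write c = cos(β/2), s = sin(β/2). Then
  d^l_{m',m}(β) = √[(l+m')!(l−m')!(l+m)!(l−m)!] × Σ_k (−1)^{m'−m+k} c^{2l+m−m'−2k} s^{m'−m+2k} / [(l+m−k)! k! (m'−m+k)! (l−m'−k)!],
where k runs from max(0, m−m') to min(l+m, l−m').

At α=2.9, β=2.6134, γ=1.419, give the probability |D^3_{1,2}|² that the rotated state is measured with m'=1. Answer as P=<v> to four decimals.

P=0.0095

First d^3_{1,2}(β=2.6134), then the phase factors e^{-i(1)α} and e^{-i(2)γ}:
c=cos(2.6134/2)=0.261037, s=sin(2.6134/2)=0.965329; N=√[24·2·120·1]=75.894664
k∈{1,2} keeps every argument non-negative
  k=1: (−1)^0·75.8947/(24)·0.2610^5·0.9653^1 = +0.003700
  k=2: (−1)^1·75.8947/(12)·0.2610^3·0.9653^3 = -0.101196
d^3_{1,2}(2.6134) = +0.003700 -0.101196 = -0.097496
|D^3_{1,2}|² = |d^3_{1,2}(β)|² = (-0.097496)² = 0.009505 (the z-rotation phases have unit modulus)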